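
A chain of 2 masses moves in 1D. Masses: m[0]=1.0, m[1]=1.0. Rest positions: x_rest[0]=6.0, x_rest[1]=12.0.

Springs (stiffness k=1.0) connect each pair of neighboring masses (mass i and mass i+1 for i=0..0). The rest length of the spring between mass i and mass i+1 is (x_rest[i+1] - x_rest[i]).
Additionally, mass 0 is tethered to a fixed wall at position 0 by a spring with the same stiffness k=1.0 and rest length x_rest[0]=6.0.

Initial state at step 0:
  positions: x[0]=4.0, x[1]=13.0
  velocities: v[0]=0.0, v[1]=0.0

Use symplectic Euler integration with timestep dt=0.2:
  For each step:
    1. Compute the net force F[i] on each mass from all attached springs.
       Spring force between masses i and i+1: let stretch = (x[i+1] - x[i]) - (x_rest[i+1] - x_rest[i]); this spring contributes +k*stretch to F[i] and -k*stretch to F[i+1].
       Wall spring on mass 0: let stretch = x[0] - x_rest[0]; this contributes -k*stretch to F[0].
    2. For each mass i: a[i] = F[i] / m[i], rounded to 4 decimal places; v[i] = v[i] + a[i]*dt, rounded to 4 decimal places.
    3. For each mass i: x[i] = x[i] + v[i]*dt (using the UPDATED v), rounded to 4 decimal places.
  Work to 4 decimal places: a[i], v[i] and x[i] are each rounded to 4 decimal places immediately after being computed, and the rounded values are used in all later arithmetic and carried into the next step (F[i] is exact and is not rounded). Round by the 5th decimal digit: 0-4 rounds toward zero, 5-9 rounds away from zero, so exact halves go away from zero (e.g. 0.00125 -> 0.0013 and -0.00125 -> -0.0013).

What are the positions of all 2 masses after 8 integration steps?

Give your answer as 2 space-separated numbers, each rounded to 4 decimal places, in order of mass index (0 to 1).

Step 0: x=[4.0000 13.0000] v=[0.0000 0.0000]
Step 1: x=[4.2000 12.8800] v=[1.0000 -0.6000]
Step 2: x=[4.5792 12.6528] v=[1.8960 -1.1360]
Step 3: x=[5.0982 12.3427] v=[2.5949 -1.5507]
Step 4: x=[5.7030 11.9828] v=[3.0242 -1.7996]
Step 5: x=[6.3309 11.6117] v=[3.1396 -1.8556]
Step 6: x=[6.9168 11.2693] v=[2.9296 -1.7118]
Step 7: x=[7.4001 10.9928] v=[2.4167 -1.3823]
Step 8: x=[7.7311 10.8126] v=[1.6552 -0.9008]

Answer: 7.7311 10.8126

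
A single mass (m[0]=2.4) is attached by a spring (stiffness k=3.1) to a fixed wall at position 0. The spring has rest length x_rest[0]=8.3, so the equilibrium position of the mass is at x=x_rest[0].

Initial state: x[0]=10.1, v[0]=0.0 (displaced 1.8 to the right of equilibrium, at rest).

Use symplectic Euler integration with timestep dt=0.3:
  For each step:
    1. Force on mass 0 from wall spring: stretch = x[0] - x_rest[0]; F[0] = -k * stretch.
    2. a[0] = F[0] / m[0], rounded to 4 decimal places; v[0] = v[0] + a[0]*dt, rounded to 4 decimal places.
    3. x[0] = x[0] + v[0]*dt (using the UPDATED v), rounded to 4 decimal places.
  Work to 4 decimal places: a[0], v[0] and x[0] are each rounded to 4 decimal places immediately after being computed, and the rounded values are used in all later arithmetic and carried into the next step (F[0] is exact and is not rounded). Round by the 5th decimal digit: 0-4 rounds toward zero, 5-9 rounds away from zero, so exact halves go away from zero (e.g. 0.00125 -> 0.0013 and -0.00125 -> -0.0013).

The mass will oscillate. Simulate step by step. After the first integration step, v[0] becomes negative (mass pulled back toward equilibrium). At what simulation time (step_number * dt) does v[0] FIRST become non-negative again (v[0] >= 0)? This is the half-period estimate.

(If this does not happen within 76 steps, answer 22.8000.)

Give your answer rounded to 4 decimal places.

Answer: 3.0000

Derivation:
Step 0: x=[10.1000] v=[0.0000]
Step 1: x=[9.8908] v=[-0.6975]
Step 2: x=[9.4966] v=[-1.3139]
Step 3: x=[8.9633] v=[-1.7776]
Step 4: x=[8.3529] v=[-2.0346]
Step 5: x=[7.7364] v=[-2.0551]
Step 6: x=[7.1854] v=[-1.8367]
Step 7: x=[6.7640] v=[-1.4048]
Step 8: x=[6.5211] v=[-0.8096]
Step 9: x=[6.4850] v=[-0.1203]
Step 10: x=[6.6599] v=[0.5830]
First v>=0 after going negative at step 10, time=3.0000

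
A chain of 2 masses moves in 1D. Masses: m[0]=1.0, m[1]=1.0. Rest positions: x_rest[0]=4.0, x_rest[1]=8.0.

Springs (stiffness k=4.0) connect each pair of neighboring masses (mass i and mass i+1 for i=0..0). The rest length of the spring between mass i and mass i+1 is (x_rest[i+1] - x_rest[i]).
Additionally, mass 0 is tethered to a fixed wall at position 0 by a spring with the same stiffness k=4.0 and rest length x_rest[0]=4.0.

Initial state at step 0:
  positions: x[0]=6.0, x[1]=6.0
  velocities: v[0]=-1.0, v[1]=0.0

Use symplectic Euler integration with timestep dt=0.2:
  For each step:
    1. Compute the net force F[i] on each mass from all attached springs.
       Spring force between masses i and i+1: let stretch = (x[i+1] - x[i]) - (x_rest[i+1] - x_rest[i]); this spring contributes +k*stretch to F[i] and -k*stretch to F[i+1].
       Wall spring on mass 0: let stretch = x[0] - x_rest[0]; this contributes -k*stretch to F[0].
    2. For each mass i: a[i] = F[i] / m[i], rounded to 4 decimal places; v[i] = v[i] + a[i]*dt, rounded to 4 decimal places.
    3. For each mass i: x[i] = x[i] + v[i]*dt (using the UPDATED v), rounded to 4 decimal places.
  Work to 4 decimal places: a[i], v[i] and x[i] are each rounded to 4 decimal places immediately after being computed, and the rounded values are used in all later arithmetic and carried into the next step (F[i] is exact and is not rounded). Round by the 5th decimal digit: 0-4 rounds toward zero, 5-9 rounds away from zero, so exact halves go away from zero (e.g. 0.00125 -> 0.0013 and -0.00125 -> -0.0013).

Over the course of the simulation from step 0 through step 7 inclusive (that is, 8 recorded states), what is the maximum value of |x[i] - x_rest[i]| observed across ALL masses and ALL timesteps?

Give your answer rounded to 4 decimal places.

Step 0: x=[6.0000 6.0000] v=[-1.0000 0.0000]
Step 1: x=[4.8400 6.6400] v=[-5.8000 3.2000]
Step 2: x=[3.1936 7.6320] v=[-8.2320 4.9600]
Step 3: x=[1.7464 8.5539] v=[-7.2362 4.6093]
Step 4: x=[1.1089 9.0266] v=[-3.1873 2.3633]
Step 5: x=[1.5608 8.8724] v=[2.2597 -0.7709]
Step 6: x=[2.9329 8.1884] v=[6.8603 -3.4202]
Step 7: x=[4.6766 7.3035] v=[8.7184 -4.4246]
Max displacement = 2.8911

Answer: 2.8911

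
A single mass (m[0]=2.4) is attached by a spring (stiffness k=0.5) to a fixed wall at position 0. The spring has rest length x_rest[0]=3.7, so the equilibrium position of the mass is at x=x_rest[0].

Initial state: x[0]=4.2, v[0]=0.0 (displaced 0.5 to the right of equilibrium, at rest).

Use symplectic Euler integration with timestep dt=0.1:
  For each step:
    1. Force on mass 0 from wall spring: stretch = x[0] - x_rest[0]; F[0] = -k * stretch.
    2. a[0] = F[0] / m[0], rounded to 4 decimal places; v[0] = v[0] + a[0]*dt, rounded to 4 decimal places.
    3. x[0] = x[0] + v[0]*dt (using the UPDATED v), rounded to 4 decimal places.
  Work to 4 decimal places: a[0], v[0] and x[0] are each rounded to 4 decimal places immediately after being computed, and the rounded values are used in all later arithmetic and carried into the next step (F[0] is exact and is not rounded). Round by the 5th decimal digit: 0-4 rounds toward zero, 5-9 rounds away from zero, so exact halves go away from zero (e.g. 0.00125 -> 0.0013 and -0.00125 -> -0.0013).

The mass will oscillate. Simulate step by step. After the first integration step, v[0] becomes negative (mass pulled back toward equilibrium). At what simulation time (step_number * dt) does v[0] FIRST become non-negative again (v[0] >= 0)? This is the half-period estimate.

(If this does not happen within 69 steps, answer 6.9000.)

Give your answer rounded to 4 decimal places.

Step 0: x=[4.2000] v=[0.0000]
Step 1: x=[4.1990] v=[-0.0104]
Step 2: x=[4.1969] v=[-0.0208]
Step 3: x=[4.1938] v=[-0.0312]
Step 4: x=[4.1897] v=[-0.0415]
Step 5: x=[4.1845] v=[-0.0517]
Step 6: x=[4.1783] v=[-0.0618]
Step 7: x=[4.1711] v=[-0.0718]
Step 8: x=[4.1629] v=[-0.0816]
Step 9: x=[4.1538] v=[-0.0912]
Step 10: x=[4.1437] v=[-0.1007]
Step 11: x=[4.1327] v=[-0.1099]
Step 12: x=[4.1208] v=[-0.1189]
Step 13: x=[4.1080] v=[-0.1277]
Step 14: x=[4.0944] v=[-0.1362]
Step 15: x=[4.0800] v=[-0.1444]
Step 16: x=[4.0648] v=[-0.1523]
Step 17: x=[4.0488] v=[-0.1599]
Step 18: x=[4.0321] v=[-0.1672]
Step 19: x=[4.0147] v=[-0.1741]
Step 20: x=[3.9966] v=[-0.1807]
Step 21: x=[3.9779] v=[-0.1869]
Step 22: x=[3.9586] v=[-0.1927]
Step 23: x=[3.9388] v=[-0.1981]
Step 24: x=[3.9185] v=[-0.2031]
Step 25: x=[3.8977] v=[-0.2077]
Step 26: x=[3.8765] v=[-0.2118]
Step 27: x=[3.8550] v=[-0.2155]
Step 28: x=[3.8331] v=[-0.2187]
Step 29: x=[3.8110] v=[-0.2215]
Step 30: x=[3.7886] v=[-0.2238]
Step 31: x=[3.7660] v=[-0.2257]
Step 32: x=[3.7433] v=[-0.2271]
Step 33: x=[3.7205] v=[-0.2280]
Step 34: x=[3.6977] v=[-0.2284]
Step 35: x=[3.6749] v=[-0.2284]
Step 36: x=[3.6521] v=[-0.2279]
Step 37: x=[3.6294] v=[-0.2269]
Step 38: x=[3.6069] v=[-0.2254]
Step 39: x=[3.5846] v=[-0.2235]
Step 40: x=[3.5625] v=[-0.2211]
Step 41: x=[3.5407] v=[-0.2182]
Step 42: x=[3.5192] v=[-0.2149]
Step 43: x=[3.4981] v=[-0.2111]
Step 44: x=[3.4774] v=[-0.2069]
Step 45: x=[3.4572] v=[-0.2023]
Step 46: x=[3.4375] v=[-0.1972]
Step 47: x=[3.4183] v=[-0.1917]
Step 48: x=[3.3997] v=[-0.1858]
Step 49: x=[3.3818] v=[-0.1795]
Step 50: x=[3.3645] v=[-0.1729]
Step 51: x=[3.3479] v=[-0.1659]
Step 52: x=[3.3320] v=[-0.1586]
Step 53: x=[3.3169] v=[-0.1509]
Step 54: x=[3.3026] v=[-0.1429]
Step 55: x=[3.2891] v=[-0.1346]
Step 56: x=[3.2765] v=[-0.1260]
Step 57: x=[3.2648] v=[-0.1172]
Step 58: x=[3.2540] v=[-0.1081]
Step 59: x=[3.2441] v=[-0.0988]
Step 60: x=[3.2352] v=[-0.0893]
Step 61: x=[3.2272] v=[-0.0796]
Step 62: x=[3.2202] v=[-0.0698]
Step 63: x=[3.2142] v=[-0.0598]
Step 64: x=[3.2092] v=[-0.0497]
Step 65: x=[3.2053] v=[-0.0395]
Step 66: x=[3.2024] v=[-0.0292]
Step 67: x=[3.2005] v=[-0.0188]
Step 68: x=[3.1997] v=[-0.0084]
Step 69: x=[3.1999] v=[0.0020]
First v>=0 after going negative at step 69, time=6.9000

Answer: 6.9000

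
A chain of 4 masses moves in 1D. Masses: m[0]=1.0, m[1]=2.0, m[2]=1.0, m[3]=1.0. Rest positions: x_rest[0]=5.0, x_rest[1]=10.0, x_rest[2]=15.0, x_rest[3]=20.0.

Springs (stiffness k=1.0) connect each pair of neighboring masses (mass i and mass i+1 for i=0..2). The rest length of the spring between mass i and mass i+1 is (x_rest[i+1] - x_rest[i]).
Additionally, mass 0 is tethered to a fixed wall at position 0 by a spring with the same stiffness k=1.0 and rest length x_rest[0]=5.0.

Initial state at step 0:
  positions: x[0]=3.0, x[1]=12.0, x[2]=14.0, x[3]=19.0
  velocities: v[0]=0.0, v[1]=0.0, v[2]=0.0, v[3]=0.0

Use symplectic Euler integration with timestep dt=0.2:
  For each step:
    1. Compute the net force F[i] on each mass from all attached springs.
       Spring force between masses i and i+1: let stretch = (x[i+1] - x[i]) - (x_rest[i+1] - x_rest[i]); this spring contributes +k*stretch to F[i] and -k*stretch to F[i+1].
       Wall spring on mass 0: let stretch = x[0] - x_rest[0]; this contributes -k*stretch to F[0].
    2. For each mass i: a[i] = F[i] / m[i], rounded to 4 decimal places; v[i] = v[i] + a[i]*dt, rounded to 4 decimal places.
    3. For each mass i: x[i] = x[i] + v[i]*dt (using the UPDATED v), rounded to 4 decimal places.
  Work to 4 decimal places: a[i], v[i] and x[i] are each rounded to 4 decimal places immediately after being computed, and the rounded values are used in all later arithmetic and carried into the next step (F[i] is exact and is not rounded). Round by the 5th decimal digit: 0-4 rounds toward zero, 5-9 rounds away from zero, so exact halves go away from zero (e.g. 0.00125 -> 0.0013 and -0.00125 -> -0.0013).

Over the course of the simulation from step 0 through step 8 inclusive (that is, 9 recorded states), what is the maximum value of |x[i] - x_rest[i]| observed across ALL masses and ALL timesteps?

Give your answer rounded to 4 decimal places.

Step 0: x=[3.0000 12.0000 14.0000 19.0000] v=[0.0000 0.0000 0.0000 0.0000]
Step 1: x=[3.2400 11.8600 14.1200 19.0000] v=[1.2000 -0.7000 0.6000 0.0000]
Step 2: x=[3.6952 11.5928 14.3448 19.0048] v=[2.2760 -1.3360 1.1240 0.0240]
Step 3: x=[4.3185 11.2227 14.6459 19.0232] v=[3.1165 -1.8506 1.5056 0.0920]
Step 4: x=[5.0452 10.7830 14.9852 19.0665] v=[3.6336 -2.1987 1.6964 0.2165]
Step 5: x=[5.7996 10.3125 15.3196 19.1465] v=[3.7721 -2.3523 1.6722 0.4002]
Step 6: x=[6.5026 9.8519 15.6068 19.2735] v=[3.5148 -2.3029 1.4362 0.6348]
Step 7: x=[7.0794 9.4394 15.8105 19.4538] v=[2.8841 -2.0623 1.0186 0.9015]
Step 8: x=[7.4674 9.1072 15.9051 19.6884] v=[1.9402 -1.6612 0.4730 1.1728]
Max displacement = 2.4674

Answer: 2.4674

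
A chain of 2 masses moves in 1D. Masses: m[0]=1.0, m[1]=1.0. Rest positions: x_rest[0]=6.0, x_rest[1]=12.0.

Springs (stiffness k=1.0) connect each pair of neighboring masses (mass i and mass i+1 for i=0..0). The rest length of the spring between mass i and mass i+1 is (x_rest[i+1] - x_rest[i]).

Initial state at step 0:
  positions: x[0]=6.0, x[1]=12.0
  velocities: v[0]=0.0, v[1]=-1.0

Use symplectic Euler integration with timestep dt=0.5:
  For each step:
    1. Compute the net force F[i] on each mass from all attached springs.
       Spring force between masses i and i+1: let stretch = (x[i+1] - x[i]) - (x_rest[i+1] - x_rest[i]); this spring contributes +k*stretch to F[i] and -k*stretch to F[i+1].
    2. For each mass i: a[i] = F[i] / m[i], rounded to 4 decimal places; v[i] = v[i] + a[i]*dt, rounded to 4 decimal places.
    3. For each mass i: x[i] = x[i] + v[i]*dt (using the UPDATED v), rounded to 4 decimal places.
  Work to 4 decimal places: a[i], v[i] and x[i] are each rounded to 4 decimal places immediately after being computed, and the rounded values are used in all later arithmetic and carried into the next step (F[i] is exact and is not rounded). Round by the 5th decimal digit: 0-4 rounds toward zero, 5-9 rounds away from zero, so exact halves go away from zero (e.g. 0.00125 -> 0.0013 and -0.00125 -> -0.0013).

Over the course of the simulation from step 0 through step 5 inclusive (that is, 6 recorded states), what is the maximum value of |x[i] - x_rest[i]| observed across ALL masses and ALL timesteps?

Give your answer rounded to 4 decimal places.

Answer: 1.4218

Derivation:
Step 0: x=[6.0000 12.0000] v=[0.0000 -1.0000]
Step 1: x=[6.0000 11.5000] v=[0.0000 -1.0000]
Step 2: x=[5.8750 11.1250] v=[-0.2500 -0.7500]
Step 3: x=[5.5625 10.9375] v=[-0.6250 -0.3750]
Step 4: x=[5.0938 10.9063] v=[-0.9375 -0.0625]
Step 5: x=[4.5782 10.9220] v=[-1.0313 0.0313]
Max displacement = 1.4218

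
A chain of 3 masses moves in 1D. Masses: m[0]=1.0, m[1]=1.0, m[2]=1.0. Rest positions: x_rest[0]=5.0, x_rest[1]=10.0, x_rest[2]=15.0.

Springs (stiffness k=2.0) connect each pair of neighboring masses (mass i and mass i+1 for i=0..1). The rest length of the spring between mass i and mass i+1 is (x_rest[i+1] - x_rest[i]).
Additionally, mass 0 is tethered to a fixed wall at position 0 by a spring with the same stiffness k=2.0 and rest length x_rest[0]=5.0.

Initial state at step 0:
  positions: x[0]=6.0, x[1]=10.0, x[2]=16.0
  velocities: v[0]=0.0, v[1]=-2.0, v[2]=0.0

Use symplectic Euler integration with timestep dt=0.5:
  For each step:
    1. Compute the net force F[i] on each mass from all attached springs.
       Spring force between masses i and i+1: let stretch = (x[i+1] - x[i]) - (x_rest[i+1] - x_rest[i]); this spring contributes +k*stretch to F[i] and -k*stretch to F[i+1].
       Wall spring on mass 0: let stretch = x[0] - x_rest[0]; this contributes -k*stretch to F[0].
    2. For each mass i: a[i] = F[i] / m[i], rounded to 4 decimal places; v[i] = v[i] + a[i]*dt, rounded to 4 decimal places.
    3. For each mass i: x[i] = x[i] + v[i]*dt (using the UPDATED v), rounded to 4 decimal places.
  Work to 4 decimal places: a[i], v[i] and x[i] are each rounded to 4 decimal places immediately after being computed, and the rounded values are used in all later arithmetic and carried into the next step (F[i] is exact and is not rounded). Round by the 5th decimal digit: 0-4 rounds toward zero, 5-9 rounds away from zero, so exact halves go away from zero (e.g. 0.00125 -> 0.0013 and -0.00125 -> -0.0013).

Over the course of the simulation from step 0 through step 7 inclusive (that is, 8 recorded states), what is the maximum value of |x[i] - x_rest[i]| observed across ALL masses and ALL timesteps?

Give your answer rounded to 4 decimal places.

Step 0: x=[6.0000 10.0000 16.0000] v=[0.0000 -2.0000 0.0000]
Step 1: x=[5.0000 10.0000 15.5000] v=[-2.0000 0.0000 -1.0000]
Step 2: x=[4.0000 10.2500 14.7500] v=[-2.0000 0.5000 -1.5000]
Step 3: x=[4.1250 9.6250 14.2500] v=[0.2500 -1.2500 -1.0000]
Step 4: x=[4.9375 8.5625 13.9375] v=[1.6250 -2.1250 -0.6250]
Step 5: x=[5.0938 8.3750 13.4375] v=[0.3125 -0.3750 -1.0000]
Step 6: x=[4.3438 9.0782 12.9063] v=[-1.5001 1.4063 -1.0625]
Step 7: x=[3.7891 9.3282 12.9610] v=[-1.1095 0.5000 0.1094]
Max displacement = 2.0937

Answer: 2.0937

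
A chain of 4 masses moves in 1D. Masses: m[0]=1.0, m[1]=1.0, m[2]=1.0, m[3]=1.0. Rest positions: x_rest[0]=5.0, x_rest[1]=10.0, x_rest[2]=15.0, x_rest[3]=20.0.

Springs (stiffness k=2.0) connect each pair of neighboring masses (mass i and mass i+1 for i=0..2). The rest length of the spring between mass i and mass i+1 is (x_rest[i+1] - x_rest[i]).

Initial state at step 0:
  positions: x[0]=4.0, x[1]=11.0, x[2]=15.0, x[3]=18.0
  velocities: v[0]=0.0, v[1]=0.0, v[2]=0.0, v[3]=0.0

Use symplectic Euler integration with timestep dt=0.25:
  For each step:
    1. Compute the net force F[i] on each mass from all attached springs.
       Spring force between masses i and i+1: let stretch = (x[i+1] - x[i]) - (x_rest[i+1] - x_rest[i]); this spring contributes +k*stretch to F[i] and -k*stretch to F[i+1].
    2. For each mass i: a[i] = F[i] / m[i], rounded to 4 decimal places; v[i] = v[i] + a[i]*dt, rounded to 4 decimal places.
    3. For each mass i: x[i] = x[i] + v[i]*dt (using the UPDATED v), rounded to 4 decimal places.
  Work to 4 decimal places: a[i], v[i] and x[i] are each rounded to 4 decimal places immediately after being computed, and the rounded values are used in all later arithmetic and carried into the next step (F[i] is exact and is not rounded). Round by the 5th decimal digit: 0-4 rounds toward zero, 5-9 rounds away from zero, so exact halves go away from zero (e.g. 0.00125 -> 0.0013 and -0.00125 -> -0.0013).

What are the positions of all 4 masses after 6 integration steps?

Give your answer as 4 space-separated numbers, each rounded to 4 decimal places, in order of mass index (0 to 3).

Answer: 5.4465 8.3295 13.6260 20.5981

Derivation:
Step 0: x=[4.0000 11.0000 15.0000 18.0000] v=[0.0000 0.0000 0.0000 0.0000]
Step 1: x=[4.2500 10.6250 14.8750 18.2500] v=[1.0000 -1.5000 -0.5000 1.0000]
Step 2: x=[4.6719 9.9844 14.6406 18.7031] v=[1.6875 -2.5625 -0.9375 1.8125]
Step 3: x=[5.1329 9.2617 14.3320 19.2734] v=[1.8438 -2.8907 -1.2344 2.2813]
Step 4: x=[5.4850 8.6567 14.0073 19.8511] v=[1.4082 -2.4200 -1.2989 2.3106]
Step 5: x=[5.6085 8.3241 13.7442 20.3233] v=[0.4941 -1.3306 -1.0523 1.8887]
Step 6: x=[5.4465 8.3295 13.6260 20.5981] v=[-0.6481 0.0217 -0.4728 1.0992]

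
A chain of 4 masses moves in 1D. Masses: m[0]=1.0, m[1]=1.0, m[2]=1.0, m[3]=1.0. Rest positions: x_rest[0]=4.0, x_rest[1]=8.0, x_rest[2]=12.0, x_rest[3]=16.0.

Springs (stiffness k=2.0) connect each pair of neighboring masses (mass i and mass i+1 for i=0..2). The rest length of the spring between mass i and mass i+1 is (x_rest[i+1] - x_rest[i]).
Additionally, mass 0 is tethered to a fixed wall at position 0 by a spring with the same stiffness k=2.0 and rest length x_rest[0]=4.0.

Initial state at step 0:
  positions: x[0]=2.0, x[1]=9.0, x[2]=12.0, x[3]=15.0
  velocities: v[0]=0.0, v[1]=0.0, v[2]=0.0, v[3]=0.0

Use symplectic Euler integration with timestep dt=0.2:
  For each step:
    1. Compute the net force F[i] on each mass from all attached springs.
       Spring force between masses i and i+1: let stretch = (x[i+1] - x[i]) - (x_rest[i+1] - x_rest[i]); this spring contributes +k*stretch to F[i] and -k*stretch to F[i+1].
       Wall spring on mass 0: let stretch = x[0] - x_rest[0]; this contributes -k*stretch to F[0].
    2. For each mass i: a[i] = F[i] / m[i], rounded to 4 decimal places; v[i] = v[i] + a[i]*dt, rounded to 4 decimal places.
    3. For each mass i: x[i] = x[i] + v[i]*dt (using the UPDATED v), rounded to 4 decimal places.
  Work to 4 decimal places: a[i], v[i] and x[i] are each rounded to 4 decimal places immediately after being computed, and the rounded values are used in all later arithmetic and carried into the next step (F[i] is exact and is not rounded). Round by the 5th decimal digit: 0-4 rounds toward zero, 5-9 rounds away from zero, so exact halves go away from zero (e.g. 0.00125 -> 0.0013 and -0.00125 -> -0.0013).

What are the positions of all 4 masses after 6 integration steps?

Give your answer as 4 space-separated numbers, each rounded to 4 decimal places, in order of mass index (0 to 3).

Step 0: x=[2.0000 9.0000 12.0000 15.0000] v=[0.0000 0.0000 0.0000 0.0000]
Step 1: x=[2.4000 8.6800 12.0000 15.0800] v=[2.0000 -1.6000 0.0000 0.4000]
Step 2: x=[3.1104 8.1232 11.9808 15.2336] v=[3.5520 -2.7840 -0.0960 0.7680]
Step 3: x=[3.9730 7.4740 11.9132 15.4470] v=[4.3130 -3.2461 -0.3379 1.0669]
Step 4: x=[4.7978 6.8998 11.7732 15.6977] v=[4.1242 -2.8708 -0.7001 1.2534]
Step 5: x=[5.4070 6.5474 11.5573 15.9544] v=[3.0459 -1.7622 -1.0797 1.2836]
Step 6: x=[5.6749 6.5045 11.2923 16.1794] v=[1.3393 -0.2144 -1.3248 1.1248]

Answer: 5.6749 6.5045 11.2923 16.1794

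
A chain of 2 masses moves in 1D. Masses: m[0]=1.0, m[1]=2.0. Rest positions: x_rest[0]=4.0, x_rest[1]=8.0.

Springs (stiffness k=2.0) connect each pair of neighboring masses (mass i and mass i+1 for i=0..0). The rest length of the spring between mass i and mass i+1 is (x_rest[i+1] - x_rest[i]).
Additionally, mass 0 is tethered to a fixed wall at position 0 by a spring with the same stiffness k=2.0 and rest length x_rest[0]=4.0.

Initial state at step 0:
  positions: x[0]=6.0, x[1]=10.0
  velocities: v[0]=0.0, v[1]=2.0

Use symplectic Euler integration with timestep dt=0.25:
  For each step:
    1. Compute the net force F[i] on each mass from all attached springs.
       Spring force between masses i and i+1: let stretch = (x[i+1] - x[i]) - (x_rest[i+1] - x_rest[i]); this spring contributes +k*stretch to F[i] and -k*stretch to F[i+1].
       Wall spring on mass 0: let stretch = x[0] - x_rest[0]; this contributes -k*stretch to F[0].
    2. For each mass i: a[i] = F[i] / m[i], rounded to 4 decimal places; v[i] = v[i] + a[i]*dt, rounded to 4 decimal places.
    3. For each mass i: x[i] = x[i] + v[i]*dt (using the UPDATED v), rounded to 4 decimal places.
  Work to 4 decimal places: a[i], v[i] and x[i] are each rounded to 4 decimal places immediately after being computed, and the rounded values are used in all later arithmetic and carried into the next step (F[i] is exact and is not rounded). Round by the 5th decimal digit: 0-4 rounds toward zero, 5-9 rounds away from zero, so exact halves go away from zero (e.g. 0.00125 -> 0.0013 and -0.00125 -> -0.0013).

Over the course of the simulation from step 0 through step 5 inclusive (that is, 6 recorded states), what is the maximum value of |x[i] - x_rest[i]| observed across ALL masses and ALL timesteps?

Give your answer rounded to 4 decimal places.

Step 0: x=[6.0000 10.0000] v=[0.0000 2.0000]
Step 1: x=[5.7500 10.5000] v=[-1.0000 2.0000]
Step 2: x=[5.3750 10.9531] v=[-1.5000 1.8125]
Step 3: x=[5.0254 11.3076] v=[-1.3985 1.4180]
Step 4: x=[4.8329 11.5195] v=[-0.7701 0.8475]
Step 5: x=[4.8721 11.5635] v=[0.1568 0.1759]
Max displacement = 3.5635

Answer: 3.5635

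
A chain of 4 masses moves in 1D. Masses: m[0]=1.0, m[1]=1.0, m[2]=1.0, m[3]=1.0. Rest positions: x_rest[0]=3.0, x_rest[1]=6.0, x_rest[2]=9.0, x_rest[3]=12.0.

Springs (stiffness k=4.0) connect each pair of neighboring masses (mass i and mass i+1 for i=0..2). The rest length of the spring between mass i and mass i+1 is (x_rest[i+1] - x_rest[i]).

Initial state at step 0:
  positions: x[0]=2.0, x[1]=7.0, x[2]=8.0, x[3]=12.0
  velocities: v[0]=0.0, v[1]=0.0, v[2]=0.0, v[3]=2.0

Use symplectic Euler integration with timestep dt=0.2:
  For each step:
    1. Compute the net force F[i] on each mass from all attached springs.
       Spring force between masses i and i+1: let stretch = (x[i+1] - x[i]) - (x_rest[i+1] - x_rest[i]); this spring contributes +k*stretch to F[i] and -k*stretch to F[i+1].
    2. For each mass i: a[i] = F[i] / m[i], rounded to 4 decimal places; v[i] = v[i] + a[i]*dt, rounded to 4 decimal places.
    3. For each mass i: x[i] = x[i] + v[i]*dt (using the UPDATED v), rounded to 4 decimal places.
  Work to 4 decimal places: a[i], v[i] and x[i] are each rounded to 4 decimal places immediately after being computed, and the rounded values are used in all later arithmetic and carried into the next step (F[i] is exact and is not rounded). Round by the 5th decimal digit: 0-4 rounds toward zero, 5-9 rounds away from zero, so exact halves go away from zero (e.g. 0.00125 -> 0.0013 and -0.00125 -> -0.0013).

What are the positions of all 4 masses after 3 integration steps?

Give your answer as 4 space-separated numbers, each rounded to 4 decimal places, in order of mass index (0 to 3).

Step 0: x=[2.0000 7.0000 8.0000 12.0000] v=[0.0000 0.0000 0.0000 2.0000]
Step 1: x=[2.3200 6.3600 8.4800 12.2400] v=[1.6000 -3.2000 2.4000 1.2000]
Step 2: x=[2.8064 5.4128 9.2224 12.3584] v=[2.4320 -4.7360 3.7120 0.5920]
Step 3: x=[3.2298 4.6581 9.8570 12.4550] v=[2.1171 -3.7734 3.1731 0.4832]

Answer: 3.2298 4.6581 9.8570 12.4550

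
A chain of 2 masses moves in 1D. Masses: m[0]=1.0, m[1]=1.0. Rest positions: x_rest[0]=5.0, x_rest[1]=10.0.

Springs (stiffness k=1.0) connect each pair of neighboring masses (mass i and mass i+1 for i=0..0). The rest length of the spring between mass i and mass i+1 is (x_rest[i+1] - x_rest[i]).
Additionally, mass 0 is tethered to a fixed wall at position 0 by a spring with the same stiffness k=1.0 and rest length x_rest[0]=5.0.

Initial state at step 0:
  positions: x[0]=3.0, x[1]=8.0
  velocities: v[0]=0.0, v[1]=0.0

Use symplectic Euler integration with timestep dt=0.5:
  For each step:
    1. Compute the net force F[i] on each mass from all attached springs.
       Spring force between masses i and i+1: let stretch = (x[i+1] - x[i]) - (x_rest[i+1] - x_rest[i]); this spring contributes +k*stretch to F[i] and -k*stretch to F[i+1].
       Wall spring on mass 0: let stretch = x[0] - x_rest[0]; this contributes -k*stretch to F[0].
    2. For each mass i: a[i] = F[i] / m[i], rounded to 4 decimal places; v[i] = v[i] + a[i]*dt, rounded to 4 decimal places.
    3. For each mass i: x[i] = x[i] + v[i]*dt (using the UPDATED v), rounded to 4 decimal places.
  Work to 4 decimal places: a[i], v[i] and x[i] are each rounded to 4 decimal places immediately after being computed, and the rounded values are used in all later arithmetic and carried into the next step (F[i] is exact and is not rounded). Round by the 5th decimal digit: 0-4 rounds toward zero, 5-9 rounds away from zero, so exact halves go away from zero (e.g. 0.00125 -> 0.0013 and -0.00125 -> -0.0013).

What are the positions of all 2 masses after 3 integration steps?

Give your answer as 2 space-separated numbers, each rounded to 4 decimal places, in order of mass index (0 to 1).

Answer: 4.9063 8.5313

Derivation:
Step 0: x=[3.0000 8.0000] v=[0.0000 0.0000]
Step 1: x=[3.5000 8.0000] v=[1.0000 0.0000]
Step 2: x=[4.2500 8.1250] v=[1.5000 0.2500]
Step 3: x=[4.9063 8.5313] v=[1.3125 0.8125]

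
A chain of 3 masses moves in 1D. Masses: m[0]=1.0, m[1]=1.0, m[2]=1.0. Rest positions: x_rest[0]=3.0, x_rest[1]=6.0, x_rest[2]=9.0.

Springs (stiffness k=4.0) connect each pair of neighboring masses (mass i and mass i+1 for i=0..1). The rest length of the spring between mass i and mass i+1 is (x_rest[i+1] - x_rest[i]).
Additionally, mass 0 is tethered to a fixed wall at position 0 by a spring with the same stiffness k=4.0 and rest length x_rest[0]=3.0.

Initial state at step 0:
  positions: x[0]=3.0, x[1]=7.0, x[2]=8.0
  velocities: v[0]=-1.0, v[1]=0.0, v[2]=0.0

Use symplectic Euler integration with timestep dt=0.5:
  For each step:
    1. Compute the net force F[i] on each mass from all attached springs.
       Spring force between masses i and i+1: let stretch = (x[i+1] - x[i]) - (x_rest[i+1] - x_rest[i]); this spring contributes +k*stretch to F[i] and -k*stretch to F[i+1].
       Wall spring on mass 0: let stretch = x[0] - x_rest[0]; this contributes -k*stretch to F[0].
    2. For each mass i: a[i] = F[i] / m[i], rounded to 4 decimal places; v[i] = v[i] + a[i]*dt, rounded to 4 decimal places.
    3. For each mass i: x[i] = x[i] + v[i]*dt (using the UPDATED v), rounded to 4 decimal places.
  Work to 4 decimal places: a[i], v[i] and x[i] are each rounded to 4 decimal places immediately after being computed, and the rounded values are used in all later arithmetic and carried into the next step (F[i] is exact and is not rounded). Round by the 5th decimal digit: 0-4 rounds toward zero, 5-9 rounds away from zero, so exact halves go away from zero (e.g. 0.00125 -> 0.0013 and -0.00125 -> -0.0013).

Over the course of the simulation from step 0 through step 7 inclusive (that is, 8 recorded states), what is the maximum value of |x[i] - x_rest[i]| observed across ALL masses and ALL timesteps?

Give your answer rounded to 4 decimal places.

Answer: 2.0000

Derivation:
Step 0: x=[3.0000 7.0000 8.0000] v=[-1.0000 0.0000 0.0000]
Step 1: x=[3.5000 4.0000 10.0000] v=[1.0000 -6.0000 4.0000]
Step 2: x=[1.0000 6.5000 9.0000] v=[-5.0000 5.0000 -2.0000]
Step 3: x=[3.0000 6.0000 8.5000] v=[4.0000 -1.0000 -1.0000]
Step 4: x=[5.0000 5.0000 8.5000] v=[4.0000 -2.0000 0.0000]
Step 5: x=[2.0000 7.5000 8.0000] v=[-6.0000 5.0000 -1.0000]
Step 6: x=[2.5000 5.0000 10.0000] v=[1.0000 -5.0000 4.0000]
Step 7: x=[3.0000 5.0000 10.0000] v=[1.0000 0.0000 0.0000]
Max displacement = 2.0000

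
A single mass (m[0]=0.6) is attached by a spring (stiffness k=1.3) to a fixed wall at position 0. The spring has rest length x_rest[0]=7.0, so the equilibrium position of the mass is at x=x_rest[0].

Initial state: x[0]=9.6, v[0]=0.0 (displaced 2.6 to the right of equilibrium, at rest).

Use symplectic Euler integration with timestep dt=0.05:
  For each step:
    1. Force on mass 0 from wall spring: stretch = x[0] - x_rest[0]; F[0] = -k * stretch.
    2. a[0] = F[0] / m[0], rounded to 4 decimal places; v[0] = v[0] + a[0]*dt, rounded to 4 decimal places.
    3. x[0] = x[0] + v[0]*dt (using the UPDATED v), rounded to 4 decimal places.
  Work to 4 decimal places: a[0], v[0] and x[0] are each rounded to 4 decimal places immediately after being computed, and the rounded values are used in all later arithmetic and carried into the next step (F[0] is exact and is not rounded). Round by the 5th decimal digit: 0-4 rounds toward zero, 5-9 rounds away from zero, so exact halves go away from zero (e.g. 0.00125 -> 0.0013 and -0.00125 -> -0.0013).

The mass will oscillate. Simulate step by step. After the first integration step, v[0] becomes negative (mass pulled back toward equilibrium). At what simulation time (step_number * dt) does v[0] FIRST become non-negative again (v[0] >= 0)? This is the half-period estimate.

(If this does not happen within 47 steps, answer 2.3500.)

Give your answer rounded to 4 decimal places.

Answer: 2.1500

Derivation:
Step 0: x=[9.6000] v=[0.0000]
Step 1: x=[9.5859] v=[-0.2817]
Step 2: x=[9.5578] v=[-0.5618]
Step 3: x=[9.5159] v=[-0.8389]
Step 4: x=[9.4603] v=[-1.1115]
Step 5: x=[9.3914] v=[-1.3780]
Step 6: x=[9.3095] v=[-1.6371]
Step 7: x=[9.2151] v=[-1.8873]
Step 8: x=[9.1087] v=[-2.1273]
Step 9: x=[8.9909] v=[-2.3557]
Step 10: x=[8.8623] v=[-2.5714]
Step 11: x=[8.7236] v=[-2.7732]
Step 12: x=[8.5756] v=[-2.9599]
Step 13: x=[8.4191] v=[-3.1306]
Step 14: x=[8.2549] v=[-3.2843]
Step 15: x=[8.0839] v=[-3.4203]
Step 16: x=[7.9070] v=[-3.5377]
Step 17: x=[7.7252] v=[-3.6360]
Step 18: x=[7.5395] v=[-3.7146]
Step 19: x=[7.3509] v=[-3.7730]
Step 20: x=[7.1604] v=[-3.8110]
Step 21: x=[6.9690] v=[-3.8284]
Step 22: x=[6.7778] v=[-3.8250]
Step 23: x=[6.5878] v=[-3.8009]
Step 24: x=[6.4000] v=[-3.7562]
Step 25: x=[6.2154] v=[-3.6912]
Step 26: x=[6.0351] v=[-3.6062]
Step 27: x=[5.8600] v=[-3.5017]
Step 28: x=[5.6911] v=[-3.3782]
Step 29: x=[5.5293] v=[-3.2364]
Step 30: x=[5.3754] v=[-3.0771]
Step 31: x=[5.2303] v=[-2.9011]
Step 32: x=[5.0948] v=[-2.7094]
Step 33: x=[4.9697] v=[-2.5030]
Step 34: x=[4.8555] v=[-2.2831]
Step 35: x=[4.7530] v=[-2.0508]
Step 36: x=[4.6626] v=[-1.8074]
Step 37: x=[4.5849] v=[-1.5542]
Step 38: x=[4.5203] v=[-1.2926]
Step 39: x=[4.4691] v=[-1.0240]
Step 40: x=[4.4316] v=[-0.7498]
Step 41: x=[4.4080] v=[-0.4716]
Step 42: x=[4.3985] v=[-0.1908]
Step 43: x=[4.4031] v=[0.0910]
First v>=0 after going negative at step 43, time=2.1500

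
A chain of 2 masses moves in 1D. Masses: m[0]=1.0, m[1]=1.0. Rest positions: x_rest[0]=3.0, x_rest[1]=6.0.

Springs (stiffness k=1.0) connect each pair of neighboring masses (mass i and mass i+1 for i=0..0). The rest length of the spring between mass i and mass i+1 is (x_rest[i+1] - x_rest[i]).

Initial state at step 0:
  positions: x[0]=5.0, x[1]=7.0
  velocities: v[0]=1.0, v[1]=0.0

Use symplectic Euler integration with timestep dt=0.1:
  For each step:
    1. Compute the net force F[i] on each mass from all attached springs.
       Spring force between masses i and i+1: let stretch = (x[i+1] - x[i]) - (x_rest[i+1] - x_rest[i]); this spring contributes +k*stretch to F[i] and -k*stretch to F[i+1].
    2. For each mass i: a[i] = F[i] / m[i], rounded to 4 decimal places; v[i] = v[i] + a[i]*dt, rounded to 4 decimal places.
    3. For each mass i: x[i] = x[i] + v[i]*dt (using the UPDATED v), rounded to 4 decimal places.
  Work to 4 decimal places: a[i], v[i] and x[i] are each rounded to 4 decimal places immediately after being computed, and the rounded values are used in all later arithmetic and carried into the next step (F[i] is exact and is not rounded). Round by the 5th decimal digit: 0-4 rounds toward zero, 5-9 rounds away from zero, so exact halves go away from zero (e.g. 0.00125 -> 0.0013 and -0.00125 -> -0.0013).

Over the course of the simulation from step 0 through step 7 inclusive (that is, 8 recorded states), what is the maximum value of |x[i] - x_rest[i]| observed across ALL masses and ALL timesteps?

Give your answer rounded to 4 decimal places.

Step 0: x=[5.0000 7.0000] v=[1.0000 0.0000]
Step 1: x=[5.0900 7.0100] v=[0.9000 0.1000]
Step 2: x=[5.1692 7.0308] v=[0.7920 0.2080]
Step 3: x=[5.2370 7.0630] v=[0.6782 0.3218]
Step 4: x=[5.2931 7.1069] v=[0.5608 0.4392]
Step 5: x=[5.3373 7.1627] v=[0.4422 0.5578]
Step 6: x=[5.3698 7.2302] v=[0.3247 0.6753]
Step 7: x=[5.3909 7.3091] v=[0.2107 0.7893]
Max displacement = 2.3909

Answer: 2.3909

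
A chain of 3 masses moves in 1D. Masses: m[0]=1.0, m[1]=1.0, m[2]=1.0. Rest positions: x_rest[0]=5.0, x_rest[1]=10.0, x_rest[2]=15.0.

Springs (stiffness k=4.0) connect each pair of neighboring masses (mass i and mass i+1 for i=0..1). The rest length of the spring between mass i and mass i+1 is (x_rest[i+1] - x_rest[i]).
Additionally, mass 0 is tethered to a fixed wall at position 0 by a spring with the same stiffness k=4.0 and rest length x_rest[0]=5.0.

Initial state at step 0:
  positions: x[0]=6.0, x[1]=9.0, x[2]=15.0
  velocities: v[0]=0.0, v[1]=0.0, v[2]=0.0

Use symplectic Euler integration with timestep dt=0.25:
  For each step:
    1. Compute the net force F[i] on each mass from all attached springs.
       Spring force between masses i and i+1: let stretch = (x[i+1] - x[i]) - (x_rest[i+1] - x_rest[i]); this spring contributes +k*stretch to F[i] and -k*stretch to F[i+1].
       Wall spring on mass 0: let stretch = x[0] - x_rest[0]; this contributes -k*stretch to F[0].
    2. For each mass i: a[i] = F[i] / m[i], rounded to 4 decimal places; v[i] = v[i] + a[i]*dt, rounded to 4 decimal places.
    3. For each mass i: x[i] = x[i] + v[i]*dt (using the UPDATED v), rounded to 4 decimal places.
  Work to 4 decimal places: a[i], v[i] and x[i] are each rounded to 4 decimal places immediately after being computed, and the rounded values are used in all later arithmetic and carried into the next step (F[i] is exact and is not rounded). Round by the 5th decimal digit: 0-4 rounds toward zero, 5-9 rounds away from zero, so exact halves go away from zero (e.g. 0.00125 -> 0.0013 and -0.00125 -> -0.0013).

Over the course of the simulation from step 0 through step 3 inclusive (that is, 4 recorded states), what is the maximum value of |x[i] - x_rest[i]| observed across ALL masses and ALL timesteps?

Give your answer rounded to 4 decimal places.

Step 0: x=[6.0000 9.0000 15.0000] v=[0.0000 0.0000 0.0000]
Step 1: x=[5.2500 9.7500 14.7500] v=[-3.0000 3.0000 -1.0000]
Step 2: x=[4.3125 10.6250 14.5000] v=[-3.7500 3.5000 -1.0000]
Step 3: x=[3.8750 10.8906 14.5313] v=[-1.7500 1.0625 0.1250]
Max displacement = 1.1250

Answer: 1.1250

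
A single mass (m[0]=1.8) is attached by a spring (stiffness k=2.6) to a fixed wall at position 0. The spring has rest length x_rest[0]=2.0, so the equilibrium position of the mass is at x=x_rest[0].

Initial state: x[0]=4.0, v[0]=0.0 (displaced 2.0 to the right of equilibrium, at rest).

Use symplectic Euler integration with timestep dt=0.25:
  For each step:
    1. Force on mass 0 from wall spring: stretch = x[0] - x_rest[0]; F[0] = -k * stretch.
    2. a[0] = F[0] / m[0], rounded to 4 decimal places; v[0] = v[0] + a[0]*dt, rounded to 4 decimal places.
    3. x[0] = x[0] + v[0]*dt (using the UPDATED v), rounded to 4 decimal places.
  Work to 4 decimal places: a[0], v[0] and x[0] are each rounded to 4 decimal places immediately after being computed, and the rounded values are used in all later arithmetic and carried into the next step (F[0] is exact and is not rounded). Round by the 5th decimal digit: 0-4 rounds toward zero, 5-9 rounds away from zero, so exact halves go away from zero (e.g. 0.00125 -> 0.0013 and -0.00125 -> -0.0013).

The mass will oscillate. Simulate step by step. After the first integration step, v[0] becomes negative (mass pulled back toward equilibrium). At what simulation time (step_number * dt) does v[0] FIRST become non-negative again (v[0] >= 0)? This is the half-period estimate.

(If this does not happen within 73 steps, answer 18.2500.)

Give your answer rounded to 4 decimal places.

Step 0: x=[4.0000] v=[0.0000]
Step 1: x=[3.8195] v=[-0.7222]
Step 2: x=[3.4747] v=[-1.3793]
Step 3: x=[2.9968] v=[-1.9118]
Step 4: x=[2.4289] v=[-2.2718]
Step 5: x=[1.8222] v=[-2.4267]
Step 6: x=[1.2316] v=[-2.3625]
Step 7: x=[0.7104] v=[-2.0850]
Step 8: x=[0.3056] v=[-1.6193]
Step 9: x=[0.0538] v=[-1.0074]
Step 10: x=[-0.0224] v=[-0.3046]
Step 11: x=[0.0840] v=[0.4257]
First v>=0 after going negative at step 11, time=2.7500

Answer: 2.7500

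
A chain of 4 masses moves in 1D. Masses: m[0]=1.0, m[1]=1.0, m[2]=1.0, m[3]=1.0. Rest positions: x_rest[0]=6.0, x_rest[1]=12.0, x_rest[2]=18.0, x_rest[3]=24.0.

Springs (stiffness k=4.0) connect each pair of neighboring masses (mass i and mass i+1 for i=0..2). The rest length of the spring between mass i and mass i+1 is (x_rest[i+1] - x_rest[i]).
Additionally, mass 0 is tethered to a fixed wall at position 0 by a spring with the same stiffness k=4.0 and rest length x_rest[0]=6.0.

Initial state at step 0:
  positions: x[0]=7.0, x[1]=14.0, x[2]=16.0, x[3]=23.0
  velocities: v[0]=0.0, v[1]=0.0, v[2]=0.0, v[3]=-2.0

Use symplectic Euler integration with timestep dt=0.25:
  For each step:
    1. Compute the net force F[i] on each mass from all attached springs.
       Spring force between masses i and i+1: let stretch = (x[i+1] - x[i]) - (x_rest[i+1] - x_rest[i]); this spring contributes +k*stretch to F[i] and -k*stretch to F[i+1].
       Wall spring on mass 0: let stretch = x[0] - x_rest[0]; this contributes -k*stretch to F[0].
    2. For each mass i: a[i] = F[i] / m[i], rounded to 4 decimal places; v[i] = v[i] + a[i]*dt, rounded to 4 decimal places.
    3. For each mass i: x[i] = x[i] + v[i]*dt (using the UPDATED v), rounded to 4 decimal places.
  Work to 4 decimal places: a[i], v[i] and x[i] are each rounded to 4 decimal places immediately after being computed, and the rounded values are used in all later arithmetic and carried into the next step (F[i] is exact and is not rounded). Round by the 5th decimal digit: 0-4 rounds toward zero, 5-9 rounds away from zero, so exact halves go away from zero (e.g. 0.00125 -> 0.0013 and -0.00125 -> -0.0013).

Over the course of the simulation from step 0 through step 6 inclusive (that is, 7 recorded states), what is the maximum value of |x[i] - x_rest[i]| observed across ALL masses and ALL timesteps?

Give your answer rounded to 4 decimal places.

Answer: 2.7382

Derivation:
Step 0: x=[7.0000 14.0000 16.0000 23.0000] v=[0.0000 0.0000 0.0000 -2.0000]
Step 1: x=[7.0000 12.7500 17.2500 22.2500] v=[0.0000 -5.0000 5.0000 -3.0000]
Step 2: x=[6.6875 11.1875 18.6250 21.7500] v=[-1.2500 -6.2500 5.5000 -2.0000]
Step 3: x=[5.8281 10.3594 18.9219 21.9688] v=[-3.4375 -3.3125 1.1875 0.8750]
Step 4: x=[4.6445 10.5391 17.8399 22.9258] v=[-4.7343 0.7187 -4.3281 3.8281]
Step 5: x=[3.7735 11.0703 16.2042 24.1114] v=[-3.4842 2.1249 -6.5430 4.7422]
Step 6: x=[3.7833 11.0608 15.2618 24.8202] v=[0.0391 -0.0380 -3.7697 2.8350]
Max displacement = 2.7382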